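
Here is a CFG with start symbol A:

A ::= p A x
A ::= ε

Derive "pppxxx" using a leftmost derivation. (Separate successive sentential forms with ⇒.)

A ⇒ pAx   [A ::= p A x]
pAx ⇒ ppAxx   [A ::= p A x]
ppAxx ⇒ pppAxxx   [A ::= p A x]
pppAxxx ⇒ pppxxx   [A ::= ε]

A⇒pAx⇒ppAxx⇒pppAxxx⇒pppxxx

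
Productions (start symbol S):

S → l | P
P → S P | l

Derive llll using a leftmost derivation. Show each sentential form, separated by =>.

S => P => SP => PP => SPP => lPP => lSPP => lPPP => llPP => lllP => llll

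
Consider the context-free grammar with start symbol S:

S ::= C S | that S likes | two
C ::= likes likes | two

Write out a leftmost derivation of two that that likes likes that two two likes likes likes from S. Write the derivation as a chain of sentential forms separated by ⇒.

S ⇒ C S   [S ::= C S]
C S ⇒ two S   [C ::= two]
two S ⇒ two that S likes   [S ::= that S likes]
two that S likes ⇒ two that that S likes likes   [S ::= that S likes]
two that that S likes likes ⇒ two that that C S likes likes   [S ::= C S]
two that that C S likes likes ⇒ two that that likes likes S likes likes   [C ::= likes likes]
two that that likes likes S likes likes ⇒ two that that likes likes that S likes likes likes   [S ::= that S likes]
two that that likes likes that S likes likes likes ⇒ two that that likes likes that C S likes likes likes   [S ::= C S]
two that that likes likes that C S likes likes likes ⇒ two that that likes likes that two S likes likes likes   [C ::= two]
two that that likes likes that two S likes likes likes ⇒ two that that likes likes that two two likes likes likes   [S ::= two]

S ⇒ C S ⇒ two S ⇒ two that S likes ⇒ two that that S likes likes ⇒ two that that C S likes likes ⇒ two that that likes likes S likes likes ⇒ two that that likes likes that S likes likes likes ⇒ two that that likes likes that C S likes likes likes ⇒ two that that likes likes that two S likes likes likes ⇒ two that that likes likes that two two likes likes likes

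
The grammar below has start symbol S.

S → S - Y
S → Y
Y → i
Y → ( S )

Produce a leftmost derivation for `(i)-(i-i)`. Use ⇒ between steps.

S ⇒ S-Y   [S → S - Y]
S-Y ⇒ Y-Y   [S → Y]
Y-Y ⇒ (S)-Y   [Y → ( S )]
(S)-Y ⇒ (Y)-Y   [S → Y]
(Y)-Y ⇒ (i)-Y   [Y → i]
(i)-Y ⇒ (i)-(S)   [Y → ( S )]
(i)-(S) ⇒ (i)-(S-Y)   [S → S - Y]
(i)-(S-Y) ⇒ (i)-(Y-Y)   [S → Y]
(i)-(Y-Y) ⇒ (i)-(i-Y)   [Y → i]
(i)-(i-Y) ⇒ (i)-(i-i)   [Y → i]

S⇒S-Y⇒Y-Y⇒(S)-Y⇒(Y)-Y⇒(i)-Y⇒(i)-(S)⇒(i)-(S-Y)⇒(i)-(Y-Y)⇒(i)-(i-Y)⇒(i)-(i-i)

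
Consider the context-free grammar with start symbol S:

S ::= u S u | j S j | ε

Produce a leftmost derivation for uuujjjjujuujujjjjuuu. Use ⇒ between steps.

S⇒uSu⇒uuSuu⇒uuuSuuu⇒uuujSjuuu⇒uuujjSjjuuu⇒uuujjjSjjjuuu⇒uuujjjjSjjjjuuu⇒uuujjjjuSujjjjuuu⇒uuujjjjujSjujjjjuuu⇒uuujjjjujuSujujjjjuuu⇒uuujjjjujuujujjjjuuu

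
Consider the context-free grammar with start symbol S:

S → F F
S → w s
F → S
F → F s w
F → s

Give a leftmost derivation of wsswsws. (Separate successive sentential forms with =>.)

S=>FF=>FswF=>SswF=>wsswF=>wsswS=>wsswFF=>wsswsF=>wsswsS=>wsswsws

S => FF   [S → F F]
FF => FswF   [F → F s w]
FswF => SswF   [F → S]
SswF => wsswF   [S → w s]
wsswF => wsswS   [F → S]
wsswS => wsswFF   [S → F F]
wsswFF => wsswsF   [F → s]
wsswsF => wsswsS   [F → S]
wsswsS => wsswsws   [S → w s]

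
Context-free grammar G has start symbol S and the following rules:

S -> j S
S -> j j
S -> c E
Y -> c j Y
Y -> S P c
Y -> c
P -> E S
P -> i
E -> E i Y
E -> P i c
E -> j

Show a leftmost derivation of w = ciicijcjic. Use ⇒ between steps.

S ⇒ cE   [S -> c E]
cE ⇒ cEiY   [E -> E i Y]
cEiY ⇒ cPiciY   [E -> P i c]
cPiciY ⇒ ciiciY   [P -> i]
ciiciY ⇒ ciiciSPc   [Y -> S P c]
ciiciSPc ⇒ ciicijSPc   [S -> j S]
ciicijSPc ⇒ ciicijcEPc   [S -> c E]
ciicijcEPc ⇒ ciicijcjPc   [E -> j]
ciicijcjPc ⇒ ciicijcjic   [P -> i]

S ⇒ cE ⇒ cEiY ⇒ cPiciY ⇒ ciiciY ⇒ ciiciSPc ⇒ ciicijSPc ⇒ ciicijcEPc ⇒ ciicijcjPc ⇒ ciicijcjic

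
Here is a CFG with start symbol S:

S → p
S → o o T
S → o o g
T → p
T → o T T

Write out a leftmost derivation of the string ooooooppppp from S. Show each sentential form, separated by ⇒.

S ⇒ ooT   [S → o o T]
ooT ⇒ oooTT   [T → o T T]
oooTT ⇒ ooooTTT   [T → o T T]
ooooTTT ⇒ oooooTTTT   [T → o T T]
oooooTTTT ⇒ ooooooTTTTT   [T → o T T]
ooooooTTTTT ⇒ oooooopTTTT   [T → p]
oooooopTTTT ⇒ ooooooppTTT   [T → p]
ooooooppTTT ⇒ oooooopppTT   [T → p]
oooooopppTT ⇒ ooooooppppT   [T → p]
ooooooppppT ⇒ ooooooppppp   [T → p]

S⇒ooT⇒oooTT⇒ooooTTT⇒oooooTTTT⇒ooooooTTTTT⇒oooooopTTTT⇒ooooooppTTT⇒oooooopppTT⇒ooooooppppT⇒ooooooppppp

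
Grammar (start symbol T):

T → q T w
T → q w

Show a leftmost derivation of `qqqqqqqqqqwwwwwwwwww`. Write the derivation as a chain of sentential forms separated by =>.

T => qTw => qqTww => qqqTwww => qqqqTwwww => qqqqqTwwwww => qqqqqqTwwwwww => qqqqqqqTwwwwwww => qqqqqqqqTwwwwwwww => qqqqqqqqqTwwwwwwwww => qqqqqqqqqqwwwwwwwwww

T => qTw   [T → q T w]
qTw => qqTww   [T → q T w]
qqTww => qqqTwww   [T → q T w]
qqqTwww => qqqqTwwww   [T → q T w]
qqqqTwwww => qqqqqTwwwww   [T → q T w]
qqqqqTwwwww => qqqqqqTwwwwww   [T → q T w]
qqqqqqTwwwwww => qqqqqqqTwwwwwww   [T → q T w]
qqqqqqqTwwwwwww => qqqqqqqqTwwwwwwww   [T → q T w]
qqqqqqqqTwwwwwwww => qqqqqqqqqTwwwwwwwww   [T → q T w]
qqqqqqqqqTwwwwwwwww => qqqqqqqqqqwwwwwwwwww   [T → q w]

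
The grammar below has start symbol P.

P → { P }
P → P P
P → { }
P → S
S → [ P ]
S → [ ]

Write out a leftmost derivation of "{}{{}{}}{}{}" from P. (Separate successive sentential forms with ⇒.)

P ⇒ PP ⇒ PPP ⇒ {}PP ⇒ {}PPP ⇒ {}{P}PP ⇒ {}{PP}PP ⇒ {}{{}P}PP ⇒ {}{{}{}}PP ⇒ {}{{}{}}{}P ⇒ {}{{}{}}{}{}

P ⇒ PP   [P → P P]
PP ⇒ PPP   [P → P P]
PPP ⇒ {}PP   [P → { }]
{}PP ⇒ {}PPP   [P → P P]
{}PPP ⇒ {}{P}PP   [P → { P }]
{}{P}PP ⇒ {}{PP}PP   [P → P P]
{}{PP}PP ⇒ {}{{}P}PP   [P → { }]
{}{{}P}PP ⇒ {}{{}{}}PP   [P → { }]
{}{{}{}}PP ⇒ {}{{}{}}{}P   [P → { }]
{}{{}{}}{}P ⇒ {}{{}{}}{}{}   [P → { }]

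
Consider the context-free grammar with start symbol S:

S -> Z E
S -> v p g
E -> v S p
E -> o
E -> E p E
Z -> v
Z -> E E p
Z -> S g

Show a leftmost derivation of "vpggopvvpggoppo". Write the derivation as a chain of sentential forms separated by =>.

S => ZE   [S -> Z E]
ZE => SgE   [Z -> S g]
SgE => vpggE   [S -> v p g]
vpggE => vpggEpE   [E -> E p E]
vpggEpE => vpggEpEpE   [E -> E p E]
vpggEpEpE => vpggopEpE   [E -> o]
vpggopEpE => vpggopvSppE   [E -> v S p]
vpggopvSppE => vpggopvZEppE   [S -> Z E]
vpggopvZEppE => vpggopvSgEppE   [Z -> S g]
vpggopvSgEppE => vpggopvvpggEppE   [S -> v p g]
vpggopvvpggEppE => vpggopvvpggoppE   [E -> o]
vpggopvvpggoppE => vpggopvvpggoppo   [E -> o]

S=>ZE=>SgE=>vpggE=>vpggEpE=>vpggEpEpE=>vpggopEpE=>vpggopvSppE=>vpggopvZEppE=>vpggopvSgEppE=>vpggopvvpggEppE=>vpggopvvpggoppE=>vpggopvvpggoppo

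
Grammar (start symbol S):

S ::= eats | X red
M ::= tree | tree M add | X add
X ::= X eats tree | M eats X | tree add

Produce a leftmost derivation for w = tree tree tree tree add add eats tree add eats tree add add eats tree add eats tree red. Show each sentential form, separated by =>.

S => X red => X eats tree red => M eats X eats tree red => tree M add eats X eats tree red => tree X add add eats X eats tree red => tree X eats tree add add eats X eats tree red => tree M eats X eats tree add add eats X eats tree red => tree tree M add eats X eats tree add add eats X eats tree red => tree tree tree M add add eats X eats tree add add eats X eats tree red => tree tree tree tree add add eats X eats tree add add eats X eats tree red => tree tree tree tree add add eats tree add eats tree add add eats X eats tree red => tree tree tree tree add add eats tree add eats tree add add eats tree add eats tree red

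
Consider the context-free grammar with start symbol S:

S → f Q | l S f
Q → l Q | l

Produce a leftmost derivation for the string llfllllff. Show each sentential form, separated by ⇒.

S ⇒ lSf ⇒ llSff ⇒ llfQff ⇒ llflQff ⇒ llfllQff ⇒ llflllQff ⇒ llfllllff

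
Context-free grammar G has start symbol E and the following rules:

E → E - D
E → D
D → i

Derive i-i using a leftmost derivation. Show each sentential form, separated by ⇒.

E ⇒ E-D   [E → E - D]
E-D ⇒ D-D   [E → D]
D-D ⇒ i-D   [D → i]
i-D ⇒ i-i   [D → i]

E ⇒ E-D ⇒ D-D ⇒ i-D ⇒ i-i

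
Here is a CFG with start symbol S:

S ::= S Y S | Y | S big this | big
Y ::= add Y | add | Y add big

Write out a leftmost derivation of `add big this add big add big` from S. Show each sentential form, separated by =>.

S => S Y S => S Y S Y S => S big this Y S Y S => Y big this Y S Y S => add big this Y S Y S => add big this add S Y S => add big this add big Y S => add big this add big add S => add big this add big add big

S => S Y S   [S ::= S Y S]
S Y S => S Y S Y S   [S ::= S Y S]
S Y S Y S => S big this Y S Y S   [S ::= S big this]
S big this Y S Y S => Y big this Y S Y S   [S ::= Y]
Y big this Y S Y S => add big this Y S Y S   [Y ::= add]
add big this Y S Y S => add big this add S Y S   [Y ::= add]
add big this add S Y S => add big this add big Y S   [S ::= big]
add big this add big Y S => add big this add big add S   [Y ::= add]
add big this add big add S => add big this add big add big   [S ::= big]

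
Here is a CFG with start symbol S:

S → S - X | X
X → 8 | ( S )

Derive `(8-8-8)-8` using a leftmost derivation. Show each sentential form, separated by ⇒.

S ⇒ S-X   [S → S - X]
S-X ⇒ X-X   [S → X]
X-X ⇒ (S)-X   [X → ( S )]
(S)-X ⇒ (S-X)-X   [S → S - X]
(S-X)-X ⇒ (S-X-X)-X   [S → S - X]
(S-X-X)-X ⇒ (X-X-X)-X   [S → X]
(X-X-X)-X ⇒ (8-X-X)-X   [X → 8]
(8-X-X)-X ⇒ (8-8-X)-X   [X → 8]
(8-8-X)-X ⇒ (8-8-8)-X   [X → 8]
(8-8-8)-X ⇒ (8-8-8)-8   [X → 8]

S⇒S-X⇒X-X⇒(S)-X⇒(S-X)-X⇒(S-X-X)-X⇒(X-X-X)-X⇒(8-X-X)-X⇒(8-8-X)-X⇒(8-8-8)-X⇒(8-8-8)-8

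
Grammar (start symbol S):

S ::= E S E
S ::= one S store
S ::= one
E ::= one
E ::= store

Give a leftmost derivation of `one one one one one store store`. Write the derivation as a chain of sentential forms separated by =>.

S => one S store => one E S E store => one one S E store => one one E S E E store => one one one S E E store => one one one one E E store => one one one one one E store => one one one one one store store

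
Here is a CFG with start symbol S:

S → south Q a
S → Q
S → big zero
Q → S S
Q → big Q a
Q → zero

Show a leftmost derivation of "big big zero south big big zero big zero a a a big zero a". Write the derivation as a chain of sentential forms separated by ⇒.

S ⇒ Q ⇒ big Q a ⇒ big S S a ⇒ big big zero S a ⇒ big big zero Q a ⇒ big big zero S S a ⇒ big big zero south Q a S a ⇒ big big zero south big Q a a S a ⇒ big big zero south big big Q a a a S a ⇒ big big zero south big big S S a a a S a ⇒ big big zero south big big Q S a a a S a ⇒ big big zero south big big zero S a a a S a ⇒ big big zero south big big zero big zero a a a S a ⇒ big big zero south big big zero big zero a a a big zero a

S ⇒ Q   [S → Q]
Q ⇒ big Q a   [Q → big Q a]
big Q a ⇒ big S S a   [Q → S S]
big S S a ⇒ big big zero S a   [S → big zero]
big big zero S a ⇒ big big zero Q a   [S → Q]
big big zero Q a ⇒ big big zero S S a   [Q → S S]
big big zero S S a ⇒ big big zero south Q a S a   [S → south Q a]
big big zero south Q a S a ⇒ big big zero south big Q a a S a   [Q → big Q a]
big big zero south big Q a a S a ⇒ big big zero south big big Q a a a S a   [Q → big Q a]
big big zero south big big Q a a a S a ⇒ big big zero south big big S S a a a S a   [Q → S S]
big big zero south big big S S a a a S a ⇒ big big zero south big big Q S a a a S a   [S → Q]
big big zero south big big Q S a a a S a ⇒ big big zero south big big zero S a a a S a   [Q → zero]
big big zero south big big zero S a a a S a ⇒ big big zero south big big zero big zero a a a S a   [S → big zero]
big big zero south big big zero big zero a a a S a ⇒ big big zero south big big zero big zero a a a big zero a   [S → big zero]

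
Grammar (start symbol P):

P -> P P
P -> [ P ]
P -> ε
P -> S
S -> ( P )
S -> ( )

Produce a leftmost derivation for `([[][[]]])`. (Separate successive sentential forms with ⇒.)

P ⇒ S ⇒ (P) ⇒ ([P]) ⇒ ([PP]) ⇒ ([[P]P]) ⇒ ([[]P]) ⇒ ([[][P]]) ⇒ ([[][[P]]]) ⇒ ([[][[]]])

P ⇒ S   [P -> S]
S ⇒ (P)   [S -> ( P )]
(P) ⇒ ([P])   [P -> [ P ]]
([P]) ⇒ ([PP])   [P -> P P]
([PP]) ⇒ ([[P]P])   [P -> [ P ]]
([[P]P]) ⇒ ([[]P])   [P -> ε]
([[]P]) ⇒ ([[][P]])   [P -> [ P ]]
([[][P]]) ⇒ ([[][[P]]])   [P -> [ P ]]
([[][[P]]]) ⇒ ([[][[]]])   [P -> ε]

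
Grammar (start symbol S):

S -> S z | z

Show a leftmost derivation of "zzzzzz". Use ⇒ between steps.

S ⇒ Sz ⇒ Szz ⇒ Szzz ⇒ Szzzz ⇒ Szzzzz ⇒ zzzzzz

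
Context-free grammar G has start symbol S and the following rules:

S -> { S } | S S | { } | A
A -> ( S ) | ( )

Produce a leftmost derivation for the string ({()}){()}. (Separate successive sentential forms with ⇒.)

S⇒SS⇒AS⇒(S)S⇒({S})S⇒({A})S⇒({()})S⇒({()}){S}⇒({()}){A}⇒({()}){()}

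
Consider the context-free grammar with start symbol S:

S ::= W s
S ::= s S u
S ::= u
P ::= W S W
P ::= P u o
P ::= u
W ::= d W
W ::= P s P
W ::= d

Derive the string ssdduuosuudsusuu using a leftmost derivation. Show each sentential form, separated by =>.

S => sSu => ssSuu => ssWsuu => ssdWsuu => ssddWsuu => ssddPsPsuu => ssddWSWsPsuu => ssddPsPSWsPsuu => ssddPuosPSWsPsuu => ssdduuosPSWsPsuu => ssdduuosuSWsPsuu => ssdduuosuuWsPsuu => ssdduuosuudsPsuu => ssdduuosuudsusuu

S => sSu   [S ::= s S u]
sSu => ssSuu   [S ::= s S u]
ssSuu => ssWsuu   [S ::= W s]
ssWsuu => ssdWsuu   [W ::= d W]
ssdWsuu => ssddWsuu   [W ::= d W]
ssddWsuu => ssddPsPsuu   [W ::= P s P]
ssddPsPsuu => ssddWSWsPsuu   [P ::= W S W]
ssddWSWsPsuu => ssddPsPSWsPsuu   [W ::= P s P]
ssddPsPSWsPsuu => ssddPuosPSWsPsuu   [P ::= P u o]
ssddPuosPSWsPsuu => ssdduuosPSWsPsuu   [P ::= u]
ssdduuosPSWsPsuu => ssdduuosuSWsPsuu   [P ::= u]
ssdduuosuSWsPsuu => ssdduuosuuWsPsuu   [S ::= u]
ssdduuosuuWsPsuu => ssdduuosuudsPsuu   [W ::= d]
ssdduuosuudsPsuu => ssdduuosuudsusuu   [P ::= u]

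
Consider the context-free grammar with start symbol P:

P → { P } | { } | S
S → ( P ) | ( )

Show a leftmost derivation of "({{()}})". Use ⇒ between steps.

P ⇒ S   [P → S]
S ⇒ (P)   [S → ( P )]
(P) ⇒ ({P})   [P → { P }]
({P}) ⇒ ({{P}})   [P → { P }]
({{P}}) ⇒ ({{S}})   [P → S]
({{S}}) ⇒ ({{()}})   [S → ( )]

P⇒S⇒(P)⇒({P})⇒({{P}})⇒({{S}})⇒({{()}})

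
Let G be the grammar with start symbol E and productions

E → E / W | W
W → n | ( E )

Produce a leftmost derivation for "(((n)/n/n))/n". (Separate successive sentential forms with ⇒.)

E ⇒ E/W ⇒ W/W ⇒ (E)/W ⇒ (W)/W ⇒ ((E))/W ⇒ ((E/W))/W ⇒ ((E/W/W))/W ⇒ ((W/W/W))/W ⇒ (((E)/W/W))/W ⇒ (((W)/W/W))/W ⇒ (((n)/W/W))/W ⇒ (((n)/n/W))/W ⇒ (((n)/n/n))/W ⇒ (((n)/n/n))/n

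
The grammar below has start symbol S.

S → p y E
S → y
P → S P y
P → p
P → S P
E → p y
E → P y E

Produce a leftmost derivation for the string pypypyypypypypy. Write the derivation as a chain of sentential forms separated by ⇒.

S ⇒ pyE ⇒ pyPyE ⇒ pySPyE ⇒ pypyEPyE ⇒ pypypyPyE ⇒ pypypySPyE ⇒ pypypyyPyE ⇒ pypypyySPyE ⇒ pypypyypyEPyE ⇒ pypypyypypyPyE ⇒ pypypyypypypyE ⇒ pypypyypypypypy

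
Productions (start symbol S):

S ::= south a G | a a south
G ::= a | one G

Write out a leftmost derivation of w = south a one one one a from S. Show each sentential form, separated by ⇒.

S ⇒ south a G   [S ::= south a G]
south a G ⇒ south a one G   [G ::= one G]
south a one G ⇒ south a one one G   [G ::= one G]
south a one one G ⇒ south a one one one G   [G ::= one G]
south a one one one G ⇒ south a one one one a   [G ::= a]

S ⇒ south a G ⇒ south a one G ⇒ south a one one G ⇒ south a one one one G ⇒ south a one one one a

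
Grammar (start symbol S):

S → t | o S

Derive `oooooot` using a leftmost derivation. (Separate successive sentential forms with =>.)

S => oS   [S → o S]
oS => ooS   [S → o S]
ooS => oooS   [S → o S]
oooS => ooooS   [S → o S]
ooooS => oooooS   [S → o S]
oooooS => ooooooS   [S → o S]
ooooooS => oooooot   [S → t]

S => oS => ooS => oooS => ooooS => oooooS => ooooooS => oooooot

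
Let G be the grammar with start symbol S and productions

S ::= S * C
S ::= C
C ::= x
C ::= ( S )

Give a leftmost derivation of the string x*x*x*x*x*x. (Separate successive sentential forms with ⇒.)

S ⇒ S*C ⇒ S*C*C ⇒ S*C*C*C ⇒ S*C*C*C*C ⇒ S*C*C*C*C*C ⇒ C*C*C*C*C*C ⇒ x*C*C*C*C*C ⇒ x*x*C*C*C*C ⇒ x*x*x*C*C*C ⇒ x*x*x*x*C*C ⇒ x*x*x*x*x*C ⇒ x*x*x*x*x*x

S ⇒ S*C   [S ::= S * C]
S*C ⇒ S*C*C   [S ::= S * C]
S*C*C ⇒ S*C*C*C   [S ::= S * C]
S*C*C*C ⇒ S*C*C*C*C   [S ::= S * C]
S*C*C*C*C ⇒ S*C*C*C*C*C   [S ::= S * C]
S*C*C*C*C*C ⇒ C*C*C*C*C*C   [S ::= C]
C*C*C*C*C*C ⇒ x*C*C*C*C*C   [C ::= x]
x*C*C*C*C*C ⇒ x*x*C*C*C*C   [C ::= x]
x*x*C*C*C*C ⇒ x*x*x*C*C*C   [C ::= x]
x*x*x*C*C*C ⇒ x*x*x*x*C*C   [C ::= x]
x*x*x*x*C*C ⇒ x*x*x*x*x*C   [C ::= x]
x*x*x*x*x*C ⇒ x*x*x*x*x*x   [C ::= x]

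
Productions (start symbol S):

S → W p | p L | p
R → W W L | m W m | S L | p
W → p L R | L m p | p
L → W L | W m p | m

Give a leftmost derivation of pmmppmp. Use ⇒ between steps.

S ⇒ pL ⇒ pWL ⇒ pLmpL ⇒ pmmpL ⇒ pmmpWmp ⇒ pmmppmp

S ⇒ pL   [S → p L]
pL ⇒ pWL   [L → W L]
pWL ⇒ pLmpL   [W → L m p]
pLmpL ⇒ pmmpL   [L → m]
pmmpL ⇒ pmmpWmp   [L → W m p]
pmmpWmp ⇒ pmmppmp   [W → p]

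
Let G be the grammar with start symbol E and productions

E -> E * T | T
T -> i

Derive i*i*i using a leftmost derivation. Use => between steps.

E => E*T   [E -> E * T]
E*T => E*T*T   [E -> E * T]
E*T*T => T*T*T   [E -> T]
T*T*T => i*T*T   [T -> i]
i*T*T => i*i*T   [T -> i]
i*i*T => i*i*i   [T -> i]

E=>E*T=>E*T*T=>T*T*T=>i*T*T=>i*i*T=>i*i*i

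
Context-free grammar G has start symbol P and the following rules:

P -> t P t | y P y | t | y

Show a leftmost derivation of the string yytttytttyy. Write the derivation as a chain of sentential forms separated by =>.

P => yPy => yyPyy => yytPtyy => yyttPttyy => yytttPtttyy => yytttytttyy

P => yPy   [P -> y P y]
yPy => yyPyy   [P -> y P y]
yyPyy => yytPtyy   [P -> t P t]
yytPtyy => yyttPttyy   [P -> t P t]
yyttPttyy => yytttPtttyy   [P -> t P t]
yytttPtttyy => yytttytttyy   [P -> y]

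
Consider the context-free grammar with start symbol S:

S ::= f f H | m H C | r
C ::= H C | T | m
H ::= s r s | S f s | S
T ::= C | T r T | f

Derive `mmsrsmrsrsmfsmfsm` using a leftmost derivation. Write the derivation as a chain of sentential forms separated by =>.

S => mHC => mSfsC => mmHCfsC => mmsrsCfsC => mmsrsHCfsC => mmsrsSfsCfsC => mmsrsmHCfsCfsC => mmsrsmSCfsCfsC => mmsrsmrCfsCfsC => mmsrsmrHCfsCfsC => mmsrsmrsrsCfsCfsC => mmsrsmrsrsmfsCfsC => mmsrsmrsrsmfsmfsC => mmsrsmrsrsmfsmfsm

S => mHC   [S ::= m H C]
mHC => mSfsC   [H ::= S f s]
mSfsC => mmHCfsC   [S ::= m H C]
mmHCfsC => mmsrsCfsC   [H ::= s r s]
mmsrsCfsC => mmsrsHCfsC   [C ::= H C]
mmsrsHCfsC => mmsrsSfsCfsC   [H ::= S f s]
mmsrsSfsCfsC => mmsrsmHCfsCfsC   [S ::= m H C]
mmsrsmHCfsCfsC => mmsrsmSCfsCfsC   [H ::= S]
mmsrsmSCfsCfsC => mmsrsmrCfsCfsC   [S ::= r]
mmsrsmrCfsCfsC => mmsrsmrHCfsCfsC   [C ::= H C]
mmsrsmrHCfsCfsC => mmsrsmrsrsCfsCfsC   [H ::= s r s]
mmsrsmrsrsCfsCfsC => mmsrsmrsrsmfsCfsC   [C ::= m]
mmsrsmrsrsmfsCfsC => mmsrsmrsrsmfsmfsC   [C ::= m]
mmsrsmrsrsmfsmfsC => mmsrsmrsrsmfsmfsm   [C ::= m]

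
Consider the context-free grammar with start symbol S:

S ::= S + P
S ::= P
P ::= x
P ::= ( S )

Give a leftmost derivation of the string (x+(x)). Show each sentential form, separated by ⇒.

S ⇒ P   [S ::= P]
P ⇒ (S)   [P ::= ( S )]
(S) ⇒ (S+P)   [S ::= S + P]
(S+P) ⇒ (P+P)   [S ::= P]
(P+P) ⇒ (x+P)   [P ::= x]
(x+P) ⇒ (x+(S))   [P ::= ( S )]
(x+(S)) ⇒ (x+(P))   [S ::= P]
(x+(P)) ⇒ (x+(x))   [P ::= x]

S ⇒ P ⇒ (S) ⇒ (S+P) ⇒ (P+P) ⇒ (x+P) ⇒ (x+(S)) ⇒ (x+(P)) ⇒ (x+(x))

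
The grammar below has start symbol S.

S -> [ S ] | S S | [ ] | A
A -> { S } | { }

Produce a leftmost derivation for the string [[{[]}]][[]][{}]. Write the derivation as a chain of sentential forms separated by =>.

S => SS => SSS => [S]SS => [[S]]SS => [[A]]SS => [[{S}]]SS => [[{[]}]]SS => [[{[]}]][S]S => [[{[]}]][[]]S => [[{[]}]][[]][S] => [[{[]}]][[]][A] => [[{[]}]][[]][{}]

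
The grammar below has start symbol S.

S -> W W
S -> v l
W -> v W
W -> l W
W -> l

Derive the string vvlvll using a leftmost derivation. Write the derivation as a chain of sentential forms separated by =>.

S => WW   [S -> W W]
WW => vWW   [W -> v W]
vWW => vvWW   [W -> v W]
vvWW => vvlWW   [W -> l W]
vvlWW => vvlvWW   [W -> v W]
vvlvWW => vvlvlW   [W -> l]
vvlvlW => vvlvll   [W -> l]

S => WW => vWW => vvWW => vvlWW => vvlvWW => vvlvlW => vvlvll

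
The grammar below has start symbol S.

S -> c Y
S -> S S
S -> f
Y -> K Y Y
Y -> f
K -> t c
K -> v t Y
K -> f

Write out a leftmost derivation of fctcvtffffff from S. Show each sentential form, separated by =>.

S => SS   [S -> S S]
SS => fS   [S -> f]
fS => fcY   [S -> c Y]
fcY => fcKYY   [Y -> K Y Y]
fcKYY => fctcYY   [K -> t c]
fctcYY => fctcKYYY   [Y -> K Y Y]
fctcKYYY => fctcvtYYYY   [K -> v t Y]
fctcvtYYYY => fctcvtKYYYYY   [Y -> K Y Y]
fctcvtKYYYYY => fctcvtfYYYYY   [K -> f]
fctcvtfYYYYY => fctcvtffYYYY   [Y -> f]
fctcvtffYYYY => fctcvtfffYYY   [Y -> f]
fctcvtfffYYY => fctcvtffffYY   [Y -> f]
fctcvtffffYY => fctcvtfffffY   [Y -> f]
fctcvtfffffY => fctcvtffffff   [Y -> f]

S => SS => fS => fcY => fcKYY => fctcYY => fctcKYYY => fctcvtYYYY => fctcvtKYYYYY => fctcvtfYYYYY => fctcvtffYYYY => fctcvtfffYYY => fctcvtffffYY => fctcvtfffffY => fctcvtffffff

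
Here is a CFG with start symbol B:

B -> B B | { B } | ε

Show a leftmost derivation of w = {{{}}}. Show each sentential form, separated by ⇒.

B ⇒ {B}   [B -> { B }]
{B} ⇒ {{B}}   [B -> { B }]
{{B}} ⇒ {{{B}}}   [B -> { B }]
{{{B}}} ⇒ {{{}}}   [B -> ε]

B⇒{B}⇒{{B}}⇒{{{B}}}⇒{{{}}}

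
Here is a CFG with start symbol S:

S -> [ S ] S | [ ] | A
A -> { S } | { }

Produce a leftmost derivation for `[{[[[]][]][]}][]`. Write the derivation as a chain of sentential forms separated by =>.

S => [S]S => [A]S => [{S}]S => [{[S]S}]S => [{[[S]S]S}]S => [{[[[]]S]S}]S => [{[[[]][]]S}]S => [{[[[]][]][]}]S => [{[[[]][]][]}][]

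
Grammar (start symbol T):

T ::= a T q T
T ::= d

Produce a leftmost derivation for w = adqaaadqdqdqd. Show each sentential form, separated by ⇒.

T ⇒ aTqT ⇒ adqT ⇒ adqaTqT ⇒ adqaaTqTqT ⇒ adqaaaTqTqTqT ⇒ adqaaadqTqTqT ⇒ adqaaadqdqTqT ⇒ adqaaadqdqdqT ⇒ adqaaadqdqdqd

T ⇒ aTqT   [T ::= a T q T]
aTqT ⇒ adqT   [T ::= d]
adqT ⇒ adqaTqT   [T ::= a T q T]
adqaTqT ⇒ adqaaTqTqT   [T ::= a T q T]
adqaaTqTqT ⇒ adqaaaTqTqTqT   [T ::= a T q T]
adqaaaTqTqTqT ⇒ adqaaadqTqTqT   [T ::= d]
adqaaadqTqTqT ⇒ adqaaadqdqTqT   [T ::= d]
adqaaadqdqTqT ⇒ adqaaadqdqdqT   [T ::= d]
adqaaadqdqdqT ⇒ adqaaadqdqdqd   [T ::= d]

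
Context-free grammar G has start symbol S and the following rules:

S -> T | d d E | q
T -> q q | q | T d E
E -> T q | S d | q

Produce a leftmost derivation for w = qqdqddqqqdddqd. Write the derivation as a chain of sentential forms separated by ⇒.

S ⇒ T   [S -> T]
T ⇒ TdE   [T -> T d E]
TdE ⇒ TdEdE   [T -> T d E]
TdEdE ⇒ TdEdEdE   [T -> T d E]
TdEdEdE ⇒ qqdEdEdE   [T -> q q]
qqdEdEdE ⇒ qqdSddEdE   [E -> S d]
qqdSddEdE ⇒ qqdqddEdE   [S -> q]
qqdqddEdE ⇒ qqdqddTqdE   [E -> T q]
qqdqddTqdE ⇒ qqdqddqqqdE   [T -> q q]
qqdqddqqqdE ⇒ qqdqddqqqdSd   [E -> S d]
qqdqddqqqdSd ⇒ qqdqddqqqdddEd   [S -> d d E]
qqdqddqqqdddEd ⇒ qqdqddqqqdddqd   [E -> q]

S⇒T⇒TdE⇒TdEdE⇒TdEdEdE⇒qqdEdEdE⇒qqdSddEdE⇒qqdqddEdE⇒qqdqddTqdE⇒qqdqddqqqdE⇒qqdqddqqqdSd⇒qqdqddqqqdddEd⇒qqdqddqqqdddqd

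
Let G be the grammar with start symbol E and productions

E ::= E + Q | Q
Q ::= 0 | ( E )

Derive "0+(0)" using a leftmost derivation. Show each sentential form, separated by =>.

E => E+Q => Q+Q => 0+Q => 0+(E) => 0+(Q) => 0+(0)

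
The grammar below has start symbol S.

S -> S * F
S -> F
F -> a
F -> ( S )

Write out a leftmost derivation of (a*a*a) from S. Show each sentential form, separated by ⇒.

S ⇒ F   [S -> F]
F ⇒ (S)   [F -> ( S )]
(S) ⇒ (S*F)   [S -> S * F]
(S*F) ⇒ (S*F*F)   [S -> S * F]
(S*F*F) ⇒ (F*F*F)   [S -> F]
(F*F*F) ⇒ (a*F*F)   [F -> a]
(a*F*F) ⇒ (a*a*F)   [F -> a]
(a*a*F) ⇒ (a*a*a)   [F -> a]

S⇒F⇒(S)⇒(S*F)⇒(S*F*F)⇒(F*F*F)⇒(a*F*F)⇒(a*a*F)⇒(a*a*a)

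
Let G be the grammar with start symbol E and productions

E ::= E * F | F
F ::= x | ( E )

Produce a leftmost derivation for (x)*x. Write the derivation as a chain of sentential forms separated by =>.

E => E*F => F*F => (E)*F => (F)*F => (x)*F => (x)*x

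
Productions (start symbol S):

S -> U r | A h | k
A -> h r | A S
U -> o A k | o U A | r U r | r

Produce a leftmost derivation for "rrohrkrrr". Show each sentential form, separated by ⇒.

S ⇒ Ur ⇒ rUrr ⇒ rrUrrr ⇒ rroAkrrr ⇒ rrohrkrrr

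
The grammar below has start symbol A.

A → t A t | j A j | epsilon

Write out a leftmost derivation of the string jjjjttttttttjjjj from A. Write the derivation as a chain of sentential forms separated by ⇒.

A⇒jAj⇒jjAjj⇒jjjAjjj⇒jjjjAjjjj⇒jjjjtAtjjjj⇒jjjjttAttjjjj⇒jjjjtttAtttjjjj⇒jjjjttttAttttjjjj⇒jjjjttttttttjjjj

A ⇒ jAj   [A → j A j]
jAj ⇒ jjAjj   [A → j A j]
jjAjj ⇒ jjjAjjj   [A → j A j]
jjjAjjj ⇒ jjjjAjjjj   [A → j A j]
jjjjAjjjj ⇒ jjjjtAtjjjj   [A → t A t]
jjjjtAtjjjj ⇒ jjjjttAttjjjj   [A → t A t]
jjjjttAttjjjj ⇒ jjjjtttAtttjjjj   [A → t A t]
jjjjtttAtttjjjj ⇒ jjjjttttAttttjjjj   [A → t A t]
jjjjttttAttttjjjj ⇒ jjjjttttttttjjjj   [A → epsilon]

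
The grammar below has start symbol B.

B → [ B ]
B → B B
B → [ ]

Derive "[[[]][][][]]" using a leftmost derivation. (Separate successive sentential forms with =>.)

B=>[B]=>[BB]=>[[B]B]=>[[[]]B]=>[[[]]BB]=>[[[]][]B]=>[[[]][]BB]=>[[[]][][]B]=>[[[]][][][]]

B => [B]   [B → [ B ]]
[B] => [BB]   [B → B B]
[BB] => [[B]B]   [B → [ B ]]
[[B]B] => [[[]]B]   [B → [ ]]
[[[]]B] => [[[]]BB]   [B → B B]
[[[]]BB] => [[[]][]B]   [B → [ ]]
[[[]][]B] => [[[]][]BB]   [B → B B]
[[[]][]BB] => [[[]][][]B]   [B → [ ]]
[[[]][][]B] => [[[]][][][]]   [B → [ ]]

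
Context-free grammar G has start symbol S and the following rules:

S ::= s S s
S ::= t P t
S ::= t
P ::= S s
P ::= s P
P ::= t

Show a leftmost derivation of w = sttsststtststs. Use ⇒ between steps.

S ⇒ sSs ⇒ stPts ⇒ stSsts ⇒ sttPtsts ⇒ sttsPtsts ⇒ sttssPtsts ⇒ sttssSststs ⇒ sttsstPtststs ⇒ sttsstsPtststs ⇒ sttsststtststs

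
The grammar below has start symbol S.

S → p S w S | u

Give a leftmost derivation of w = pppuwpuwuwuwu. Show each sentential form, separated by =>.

S => pSwS   [S → p S w S]
pSwS => ppSwSwS   [S → p S w S]
ppSwSwS => pppSwSwSwS   [S → p S w S]
pppSwSwSwS => pppuwSwSwS   [S → u]
pppuwSwSwS => pppuwpSwSwSwS   [S → p S w S]
pppuwpSwSwSwS => pppuwpuwSwSwS   [S → u]
pppuwpuwSwSwS => pppuwpuwuwSwS   [S → u]
pppuwpuwuwSwS => pppuwpuwuwuwS   [S → u]
pppuwpuwuwuwS => pppuwpuwuwuwu   [S → u]

S => pSwS => ppSwSwS => pppSwSwSwS => pppuwSwSwS => pppuwpSwSwSwS => pppuwpuwSwSwS => pppuwpuwuwSwS => pppuwpuwuwuwS => pppuwpuwuwuwu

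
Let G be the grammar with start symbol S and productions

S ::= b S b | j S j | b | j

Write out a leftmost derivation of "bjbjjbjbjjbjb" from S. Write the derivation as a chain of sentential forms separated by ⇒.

S⇒bSb⇒bjSjb⇒bjbSbjb⇒bjbjSjbjb⇒bjbjjSjjbjb⇒bjbjjbSbjjbjb⇒bjbjjbjbjjbjb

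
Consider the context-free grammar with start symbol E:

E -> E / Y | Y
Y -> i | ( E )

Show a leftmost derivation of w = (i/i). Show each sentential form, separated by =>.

E => Y   [E -> Y]
Y => (E)   [Y -> ( E )]
(E) => (E/Y)   [E -> E / Y]
(E/Y) => (Y/Y)   [E -> Y]
(Y/Y) => (i/Y)   [Y -> i]
(i/Y) => (i/i)   [Y -> i]

E => Y => (E) => (E/Y) => (Y/Y) => (i/Y) => (i/i)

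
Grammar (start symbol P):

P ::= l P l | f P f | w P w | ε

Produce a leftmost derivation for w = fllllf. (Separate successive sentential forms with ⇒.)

P⇒fPf⇒flPlf⇒fllPllf⇒fllllf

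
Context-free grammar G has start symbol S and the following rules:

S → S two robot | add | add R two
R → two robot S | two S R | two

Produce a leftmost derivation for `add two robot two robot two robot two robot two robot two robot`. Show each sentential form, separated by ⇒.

S ⇒ S two robot   [S → S two robot]
S two robot ⇒ S two robot two robot   [S → S two robot]
S two robot two robot ⇒ S two robot two robot two robot   [S → S two robot]
S two robot two robot two robot ⇒ S two robot two robot two robot two robot   [S → S two robot]
S two robot two robot two robot two robot ⇒ S two robot two robot two robot two robot two robot   [S → S two robot]
S two robot two robot two robot two robot two robot ⇒ S two robot two robot two robot two robot two robot two robot   [S → S two robot]
S two robot two robot two robot two robot two robot two robot ⇒ add two robot two robot two robot two robot two robot two robot   [S → add]

S ⇒ S two robot ⇒ S two robot two robot ⇒ S two robot two robot two robot ⇒ S two robot two robot two robot two robot ⇒ S two robot two robot two robot two robot two robot ⇒ S two robot two robot two robot two robot two robot two robot ⇒ add two robot two robot two robot two robot two robot two robot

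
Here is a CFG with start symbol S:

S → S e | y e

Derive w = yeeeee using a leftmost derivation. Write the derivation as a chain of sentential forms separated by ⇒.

S⇒Se⇒See⇒Seee⇒Seeee⇒yeeeee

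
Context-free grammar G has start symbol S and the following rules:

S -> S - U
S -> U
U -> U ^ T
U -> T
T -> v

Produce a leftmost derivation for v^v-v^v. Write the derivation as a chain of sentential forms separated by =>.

S => S-U => U-U => U^T-U => T^T-U => v^T-U => v^v-U => v^v-U^T => v^v-T^T => v^v-v^T => v^v-v^v

S => S-U   [S -> S - U]
S-U => U-U   [S -> U]
U-U => U^T-U   [U -> U ^ T]
U^T-U => T^T-U   [U -> T]
T^T-U => v^T-U   [T -> v]
v^T-U => v^v-U   [T -> v]
v^v-U => v^v-U^T   [U -> U ^ T]
v^v-U^T => v^v-T^T   [U -> T]
v^v-T^T => v^v-v^T   [T -> v]
v^v-v^T => v^v-v^v   [T -> v]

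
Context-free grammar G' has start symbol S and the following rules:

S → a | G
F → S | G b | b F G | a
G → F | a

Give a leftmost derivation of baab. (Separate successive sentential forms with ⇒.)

S ⇒ G   [S → G]
G ⇒ F   [G → F]
F ⇒ Gb   [F → G b]
Gb ⇒ Fb   [G → F]
Fb ⇒ bFGb   [F → b F G]
bFGb ⇒ bSGb   [F → S]
bSGb ⇒ baGb   [S → a]
baGb ⇒ baFb   [G → F]
baFb ⇒ baab   [F → a]

S ⇒ G ⇒ F ⇒ Gb ⇒ Fb ⇒ bFGb ⇒ bSGb ⇒ baGb ⇒ baFb ⇒ baab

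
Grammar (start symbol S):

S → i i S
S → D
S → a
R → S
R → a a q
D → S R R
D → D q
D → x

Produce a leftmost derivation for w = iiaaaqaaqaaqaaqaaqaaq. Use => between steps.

S => iiS   [S → i i S]
iiS => iiD   [S → D]
iiD => iiSRR   [D → S R R]
iiSRR => iiDRR   [S → D]
iiDRR => iiSRRRR   [D → S R R]
iiSRRRR => iiDRRRR   [S → D]
iiDRRRR => iiSRRRRRR   [D → S R R]
iiSRRRRRR => iiaRRRRRR   [S → a]
iiaRRRRRR => iiaaaqRRRRR   [R → a a q]
iiaaaqRRRRR => iiaaaqaaqRRRR   [R → a a q]
iiaaaqaaqRRRR => iiaaaqaaqaaqRRR   [R → a a q]
iiaaaqaaqaaqRRR => iiaaaqaaqaaqaaqRR   [R → a a q]
iiaaaqaaqaaqaaqRR => iiaaaqaaqaaqaaqaaqR   [R → a a q]
iiaaaqaaqaaqaaqaaqR => iiaaaqaaqaaqaaqaaqaaq   [R → a a q]

S => iiS => iiD => iiSRR => iiDRR => iiSRRRR => iiDRRRR => iiSRRRRRR => iiaRRRRRR => iiaaaqRRRRR => iiaaaqaaqRRRR => iiaaaqaaqaaqRRR => iiaaaqaaqaaqaaqRR => iiaaaqaaqaaqaaqaaqR => iiaaaqaaqaaqaaqaaqaaq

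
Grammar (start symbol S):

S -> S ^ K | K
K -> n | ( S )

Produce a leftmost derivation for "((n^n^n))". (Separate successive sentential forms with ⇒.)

S ⇒ K ⇒ (S) ⇒ (K) ⇒ ((S)) ⇒ ((S^K)) ⇒ ((S^K^K)) ⇒ ((K^K^K)) ⇒ ((n^K^K)) ⇒ ((n^n^K)) ⇒ ((n^n^n))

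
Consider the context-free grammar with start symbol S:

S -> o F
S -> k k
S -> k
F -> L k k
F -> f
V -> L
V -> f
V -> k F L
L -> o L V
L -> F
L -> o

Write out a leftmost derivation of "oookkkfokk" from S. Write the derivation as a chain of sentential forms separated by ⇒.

S⇒oF⇒oLkk⇒ooLVkk⇒ooFVkk⇒ooLkkVkk⇒oookkVkk⇒oookkkFLkk⇒oookkkfLkk⇒oookkkfokk

S ⇒ oF   [S -> o F]
oF ⇒ oLkk   [F -> L k k]
oLkk ⇒ ooLVkk   [L -> o L V]
ooLVkk ⇒ ooFVkk   [L -> F]
ooFVkk ⇒ ooLkkVkk   [F -> L k k]
ooLkkVkk ⇒ oookkVkk   [L -> o]
oookkVkk ⇒ oookkkFLkk   [V -> k F L]
oookkkFLkk ⇒ oookkkfLkk   [F -> f]
oookkkfLkk ⇒ oookkkfokk   [L -> o]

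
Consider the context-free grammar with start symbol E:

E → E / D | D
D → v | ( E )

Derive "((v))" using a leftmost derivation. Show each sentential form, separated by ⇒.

E ⇒ D ⇒ (E) ⇒ (D) ⇒ ((E)) ⇒ ((D)) ⇒ ((v))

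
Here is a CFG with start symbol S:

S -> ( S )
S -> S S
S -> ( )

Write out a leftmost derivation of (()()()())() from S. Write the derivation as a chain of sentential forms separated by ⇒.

S ⇒ SS ⇒ (S)S ⇒ (SS)S ⇒ (SSS)S ⇒ (SSSS)S ⇒ (()SSS)S ⇒ (()()SS)S ⇒ (()()()S)S ⇒ (()()()())S ⇒ (()()()())()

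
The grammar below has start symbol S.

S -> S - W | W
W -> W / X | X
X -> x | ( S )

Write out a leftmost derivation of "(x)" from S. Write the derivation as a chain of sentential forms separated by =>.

S => W   [S -> W]
W => X   [W -> X]
X => (S)   [X -> ( S )]
(S) => (W)   [S -> W]
(W) => (X)   [W -> X]
(X) => (x)   [X -> x]

S => W => X => (S) => (W) => (X) => (x)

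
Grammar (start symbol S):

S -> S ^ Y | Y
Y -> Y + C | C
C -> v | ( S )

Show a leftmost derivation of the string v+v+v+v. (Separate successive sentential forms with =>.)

S => Y   [S -> Y]
Y => Y+C   [Y -> Y + C]
Y+C => Y+C+C   [Y -> Y + C]
Y+C+C => Y+C+C+C   [Y -> Y + C]
Y+C+C+C => C+C+C+C   [Y -> C]
C+C+C+C => v+C+C+C   [C -> v]
v+C+C+C => v+v+C+C   [C -> v]
v+v+C+C => v+v+v+C   [C -> v]
v+v+v+C => v+v+v+v   [C -> v]

S=>Y=>Y+C=>Y+C+C=>Y+C+C+C=>C+C+C+C=>v+C+C+C=>v+v+C+C=>v+v+v+C=>v+v+v+v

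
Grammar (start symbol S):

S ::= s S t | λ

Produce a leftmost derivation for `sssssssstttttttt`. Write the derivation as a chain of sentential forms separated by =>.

S=>sSt=>ssStt=>sssSttt=>ssssStttt=>sssssSttttt=>ssssssStttttt=>sssssssSttttttt=>ssssssssStttttttt=>sssssssstttttttt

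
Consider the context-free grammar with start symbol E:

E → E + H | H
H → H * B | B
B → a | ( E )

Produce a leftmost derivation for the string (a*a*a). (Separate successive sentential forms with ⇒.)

E⇒H⇒B⇒(E)⇒(H)⇒(H*B)⇒(H*B*B)⇒(B*B*B)⇒(a*B*B)⇒(a*a*B)⇒(a*a*a)

E ⇒ H   [E → H]
H ⇒ B   [H → B]
B ⇒ (E)   [B → ( E )]
(E) ⇒ (H)   [E → H]
(H) ⇒ (H*B)   [H → H * B]
(H*B) ⇒ (H*B*B)   [H → H * B]
(H*B*B) ⇒ (B*B*B)   [H → B]
(B*B*B) ⇒ (a*B*B)   [B → a]
(a*B*B) ⇒ (a*a*B)   [B → a]
(a*a*B) ⇒ (a*a*a)   [B → a]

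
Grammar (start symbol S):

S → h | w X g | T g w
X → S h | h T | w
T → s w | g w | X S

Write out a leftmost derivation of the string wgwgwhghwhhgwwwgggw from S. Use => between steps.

S => Tgw => XSgw => ShSgw => wXghSgw => wShghSgw => wTgwhghSgw => wgwgwhghSgw => wgwgwhghwXggw => wgwgwhghwhTggw => wgwgwhghwhXSggw => wgwgwhghwhhTSggw => wgwgwhghwhhgwSggw => wgwgwhghwhhgwwXgggw => wgwgwhghwhhgwwwgggw

S => Tgw   [S → T g w]
Tgw => XSgw   [T → X S]
XSgw => ShSgw   [X → S h]
ShSgw => wXghSgw   [S → w X g]
wXghSgw => wShghSgw   [X → S h]
wShghSgw => wTgwhghSgw   [S → T g w]
wTgwhghSgw => wgwgwhghSgw   [T → g w]
wgwgwhghSgw => wgwgwhghwXggw   [S → w X g]
wgwgwhghwXggw => wgwgwhghwhTggw   [X → h T]
wgwgwhghwhTggw => wgwgwhghwhXSggw   [T → X S]
wgwgwhghwhXSggw => wgwgwhghwhhTSggw   [X → h T]
wgwgwhghwhhTSggw => wgwgwhghwhhgwSggw   [T → g w]
wgwgwhghwhhgwSggw => wgwgwhghwhhgwwXgggw   [S → w X g]
wgwgwhghwhhgwwXgggw => wgwgwhghwhhgwwwgggw   [X → w]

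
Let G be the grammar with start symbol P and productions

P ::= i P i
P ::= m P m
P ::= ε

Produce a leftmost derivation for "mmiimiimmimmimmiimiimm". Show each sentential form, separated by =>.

P => mPm   [P ::= m P m]
mPm => mmPmm   [P ::= m P m]
mmPmm => mmiPimm   [P ::= i P i]
mmiPimm => mmiiPiimm   [P ::= i P i]
mmiiPiimm => mmiimPmiimm   [P ::= m P m]
mmiimPmiimm => mmiimiPimiimm   [P ::= i P i]
mmiimiPimiimm => mmiimiiPiimiimm   [P ::= i P i]
mmiimiiPiimiimm => mmiimiimPmiimiimm   [P ::= m P m]
mmiimiimPmiimiimm => mmiimiimmPmmiimiimm   [P ::= m P m]
mmiimiimmPmmiimiimm => mmiimiimmiPimmiimiimm   [P ::= i P i]
mmiimiimmiPimmiimiimm => mmiimiimmimPmimmiimiimm   [P ::= m P m]
mmiimiimmimPmimmiimiimm => mmiimiimmimmimmiimiimm   [P ::= ε]

P=>mPm=>mmPmm=>mmiPimm=>mmiiPiimm=>mmiimPmiimm=>mmiimiPimiimm=>mmiimiiPiimiimm=>mmiimiimPmiimiimm=>mmiimiimmPmmiimiimm=>mmiimiimmiPimmiimiimm=>mmiimiimmimPmimmiimiimm=>mmiimiimmimmimmiimiimm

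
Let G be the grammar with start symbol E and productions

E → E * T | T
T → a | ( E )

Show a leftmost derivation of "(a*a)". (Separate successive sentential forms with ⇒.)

E ⇒ T   [E → T]
T ⇒ (E)   [T → ( E )]
(E) ⇒ (E*T)   [E → E * T]
(E*T) ⇒ (T*T)   [E → T]
(T*T) ⇒ (a*T)   [T → a]
(a*T) ⇒ (a*a)   [T → a]

E ⇒ T ⇒ (E) ⇒ (E*T) ⇒ (T*T) ⇒ (a*T) ⇒ (a*a)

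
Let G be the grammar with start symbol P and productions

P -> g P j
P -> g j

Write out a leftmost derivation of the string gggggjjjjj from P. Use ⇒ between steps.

P ⇒ gPj ⇒ ggPjj ⇒ gggPjjj ⇒ ggggPjjjj ⇒ gggggjjjjj

P ⇒ gPj   [P -> g P j]
gPj ⇒ ggPjj   [P -> g P j]
ggPjj ⇒ gggPjjj   [P -> g P j]
gggPjjj ⇒ ggggPjjjj   [P -> g P j]
ggggPjjjj ⇒ gggggjjjjj   [P -> g j]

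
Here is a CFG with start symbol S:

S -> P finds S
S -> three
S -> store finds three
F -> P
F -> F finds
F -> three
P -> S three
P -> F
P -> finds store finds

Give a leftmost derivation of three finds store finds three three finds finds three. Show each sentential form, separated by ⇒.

S ⇒ P finds S ⇒ F finds S ⇒ F finds finds S ⇒ P finds finds S ⇒ S three finds finds S ⇒ P finds S three finds finds S ⇒ F finds S three finds finds S ⇒ three finds S three finds finds S ⇒ three finds store finds three three finds finds S ⇒ three finds store finds three three finds finds three

S ⇒ P finds S   [S -> P finds S]
P finds S ⇒ F finds S   [P -> F]
F finds S ⇒ F finds finds S   [F -> F finds]
F finds finds S ⇒ P finds finds S   [F -> P]
P finds finds S ⇒ S three finds finds S   [P -> S three]
S three finds finds S ⇒ P finds S three finds finds S   [S -> P finds S]
P finds S three finds finds S ⇒ F finds S three finds finds S   [P -> F]
F finds S three finds finds S ⇒ three finds S three finds finds S   [F -> three]
three finds S three finds finds S ⇒ three finds store finds three three finds finds S   [S -> store finds three]
three finds store finds three three finds finds S ⇒ three finds store finds three three finds finds three   [S -> three]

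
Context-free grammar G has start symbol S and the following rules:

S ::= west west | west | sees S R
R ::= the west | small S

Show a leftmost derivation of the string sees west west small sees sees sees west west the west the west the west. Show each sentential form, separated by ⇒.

S ⇒ sees S R ⇒ sees west west R ⇒ sees west west small S ⇒ sees west west small sees S R ⇒ sees west west small sees sees S R R ⇒ sees west west small sees sees sees S R R R ⇒ sees west west small sees sees sees west west R R R ⇒ sees west west small sees sees sees west west the west R R ⇒ sees west west small sees sees sees west west the west the west R ⇒ sees west west small sees sees sees west west the west the west the west

S ⇒ sees S R   [S ::= sees S R]
sees S R ⇒ sees west west R   [S ::= west west]
sees west west R ⇒ sees west west small S   [R ::= small S]
sees west west small S ⇒ sees west west small sees S R   [S ::= sees S R]
sees west west small sees S R ⇒ sees west west small sees sees S R R   [S ::= sees S R]
sees west west small sees sees S R R ⇒ sees west west small sees sees sees S R R R   [S ::= sees S R]
sees west west small sees sees sees S R R R ⇒ sees west west small sees sees sees west west R R R   [S ::= west west]
sees west west small sees sees sees west west R R R ⇒ sees west west small sees sees sees west west the west R R   [R ::= the west]
sees west west small sees sees sees west west the west R R ⇒ sees west west small sees sees sees west west the west the west R   [R ::= the west]
sees west west small sees sees sees west west the west the west R ⇒ sees west west small sees sees sees west west the west the west the west   [R ::= the west]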